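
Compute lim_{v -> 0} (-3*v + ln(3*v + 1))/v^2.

Direct substitution gives 0/0.
Apply L'Hôpital: lim (-3 + 3/(3*v + 1))/(2*v), still 0/0.
After 2 applications of L'Hôpital's rule the quotient is (-9/(3*v + 1)^2)/(2); substituting v = 0 gives -9/2.

-9/2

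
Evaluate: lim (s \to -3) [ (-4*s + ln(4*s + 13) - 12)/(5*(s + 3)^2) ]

-8/5

Direct substitution gives 0/0.
Apply L'Hôpital: lim (-4 + 4/(4*s + 13))/(10*s + 30), still 0/0.
After 2 applications of L'Hôpital's rule the quotient is (-16/(4*s + 13)^2)/(10); substituting s = -3 gives -8/5.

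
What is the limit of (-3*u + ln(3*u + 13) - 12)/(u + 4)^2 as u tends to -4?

-9/2

Direct substitution gives 0/0.
Apply L'Hôpital: lim (-3 + 3/(3*u + 13))/(2*u + 8), still 0/0.
After 2 applications of L'Hôpital's rule the quotient is (-9/(3*u + 13)^2)/(2); substituting u = -4 gives -9/2.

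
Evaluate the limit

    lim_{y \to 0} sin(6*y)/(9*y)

Substitution gives 0/0.
Write it as (6/9)·sin(6y)/(6y); since sin(u)/u → 1, the limit is 2/3.

2/3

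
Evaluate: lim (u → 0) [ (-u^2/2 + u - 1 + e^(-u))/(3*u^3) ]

Direct substitution gives 0/0.
Apply L'Hôpital: lim (-u + 1 - e^(-u))/(9*u^2), still 0/0.
Apply L'Hôpital: lim (-1 + e^(-u))/(18*u), still 0/0.
After 3 applications of L'Hôpital's rule the quotient is (-e^(-u))/(18); substituting u = 0 gives -1/18.

-1/18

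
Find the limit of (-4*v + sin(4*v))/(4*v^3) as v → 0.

-8/3

Direct substitution gives 0/0.
Apply L'Hôpital: lim (4*cos(4*v) - 4)/(12*v^2), still 0/0.
Apply L'Hôpital: lim (-16*sin(4*v))/(24*v), still 0/0.
After 3 applications of L'Hôpital's rule the quotient is (-64*cos(4*v))/(24); substituting v = 0 gives -8/3.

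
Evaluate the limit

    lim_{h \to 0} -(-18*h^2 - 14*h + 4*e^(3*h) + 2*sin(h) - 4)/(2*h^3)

Substitution gives 0/0; apply L'Hôpital's rule 3 times.
After differentiating numerator and denominator 3 times the quotient is (108*e^(3*h) - 2*cos(h))/(-12); at h = 0 this is -53/6.

-53/6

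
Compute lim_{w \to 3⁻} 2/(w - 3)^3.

-∞

As w → 3⁻, (w - 3) → 0⁻, so (w - 3)^3 → 0⁻ and 2/(w - 3)^3 → -∞.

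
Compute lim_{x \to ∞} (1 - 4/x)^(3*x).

The base → 1 and the exponent → ∞: a 1^∞ form.
Take logarithms: (3x)·ln(1 - 4/x). Since ln(1+u) ~ u for small u, this behaves like (3x)·(-4/x) → -12.
So the limit is e^(-12).

e^(-12)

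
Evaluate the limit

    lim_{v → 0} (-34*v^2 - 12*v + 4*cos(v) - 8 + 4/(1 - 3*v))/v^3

Substitution gives 0/0; apply L'Hôpital's rule 3 times.
After differentiating numerator and denominator 3 times the quotient is (4*sin(v) + 648/(3*v - 1)^4)/(6); at v = 0 this is 108.

108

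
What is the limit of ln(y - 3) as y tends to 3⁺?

As y → 3⁺, y - 3 → 0⁺ and ln(y - 3) → −∞.
Multiplying by 1 gives -∞.

-∞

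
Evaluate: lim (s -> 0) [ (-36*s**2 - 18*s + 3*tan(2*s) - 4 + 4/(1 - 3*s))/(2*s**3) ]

58

Substitution gives 0/0; apply L'Hôpital's rule 3 times.
After differentiating numerator and denominator 3 times the quotient is (144*tan(2*s)^2/cos(2*s)^2 + 48/cos(2*s)^2 + 648/(3*s - 1)^4)/(12); at s = 0 this is 58.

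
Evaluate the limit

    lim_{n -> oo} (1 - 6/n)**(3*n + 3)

Write it as [(1 - 6/n)^n]^(3) · (1 - 6/n)^(3). The bracketed term tends to e^(-6) and the second factor to 1, so the limit is e^(-18).

e^(-18)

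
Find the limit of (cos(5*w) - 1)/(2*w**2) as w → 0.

Direct substitution gives 0/0.
Apply L'Hôpital: lim (-5*sin(5*w))/(4*w), still 0/0.
After 2 applications of L'Hôpital's rule the quotient is (-25*cos(5*w))/(4); substituting w = 0 gives -25/4.

-25/4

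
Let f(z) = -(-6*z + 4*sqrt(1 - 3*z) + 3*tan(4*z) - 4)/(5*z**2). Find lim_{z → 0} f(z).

9/10

Substitution gives 0/0 (the numerator vanishes to order 2).
Expand each term to order z^2: the coefficient of z^2 in 3·tan(4z) is 0 and in 4·√(1 - 3z) is -9/2.
Lower-order terms cancel with the polynomial part, so the numerator is (-9/2)·z^2 + o(z^2), and the limit is (-9/2)/(-5) = 9/10.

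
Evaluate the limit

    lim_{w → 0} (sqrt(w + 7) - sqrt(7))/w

√(7)/14

Substitution gives 0/0. Multiply numerator and denominator by the conjugate √(7 + w) + √7.
The numerator becomes (7 + w) − 7 = w, so the expression simplifies to 1/(√(7 + w) + √7).
Letting w → 0 gives 1/(2√7) = √(7)/14.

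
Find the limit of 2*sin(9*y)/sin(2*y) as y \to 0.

9

Substitution gives 0/0.
Divide numerator and denominator by y: sin(9y)/y → 9 and sin(2y)/y → 2, so the limit is 2·9/2 = 9.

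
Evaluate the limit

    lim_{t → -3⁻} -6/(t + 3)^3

As t → -3⁻, (t + 3) → 0⁻, so (t + 3)^3 → 0⁻ and -6/(t + 3)^3 → ∞.

∞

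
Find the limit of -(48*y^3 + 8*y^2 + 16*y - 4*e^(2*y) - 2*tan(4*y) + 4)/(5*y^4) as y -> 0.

8/15

Substitution gives 0/0 (the numerator vanishes to order 4).
Expand each term to order y^4: the coefficient of y^4 in -2·tan(4y) is 0 and in -4·e^(2y) is -8/3.
Lower-order terms cancel with the polynomial part, so the numerator is (-8/3)·y^4 + o(y^4), and the limit is (-8/3)/(-5) = 8/15.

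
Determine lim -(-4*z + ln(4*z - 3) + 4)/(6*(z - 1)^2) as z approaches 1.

4/3

Direct substitution gives 0/0.
Apply L'Hôpital: lim (-4 + 4/(4*z - 3))/(12 - 12*z), still 0/0.
After 2 applications of L'Hôpital's rule the quotient is (-16/(4*z - 3)^2)/(-12); substituting z = 1 gives 4/3.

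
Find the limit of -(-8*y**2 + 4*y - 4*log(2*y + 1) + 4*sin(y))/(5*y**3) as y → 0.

34/15

Substitution gives 0/0 (the numerator vanishes to order 3).
Expand each term to order y^3: the coefficient of y^3 in 4·sin(y) is -2/3 and in -4·ln(1 + 2y) is -32/3.
Lower-order terms cancel with the polynomial part, so the numerator is (-34/3)·y^3 + o(y^3), and the limit is (-34/3)/(-5) = 34/15.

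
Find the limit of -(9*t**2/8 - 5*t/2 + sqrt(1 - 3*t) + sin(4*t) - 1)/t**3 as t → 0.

593/48

Substitution gives 0/0 (the numerator vanishes to order 3).
Expand each term to order t^3: the coefficient of t^3 in √(1 - 3t) is -27/16 and in sin(4t) is -32/3.
Lower-order terms cancel with the polynomial part, so the numerator is (-593/48)·t^3 + o(t^3), and the limit is (-593/48)/(-1) = 593/48.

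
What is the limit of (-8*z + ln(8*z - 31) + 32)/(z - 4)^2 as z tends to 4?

Direct substitution gives 0/0.
Apply L'Hôpital: lim (-8 + 8/(8*z - 31))/(2*z - 8), still 0/0.
After 2 applications of L'Hôpital's rule the quotient is (-64/(8*z - 31)^2)/(2); substituting z = 4 gives -32.

-32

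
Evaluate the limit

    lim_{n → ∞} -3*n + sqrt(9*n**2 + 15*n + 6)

An ∞ − ∞ form. Rationalising with the conjugate, the difference becomes (15n + 6) / (√(9*n^2 + 15*n + 6) + 3n).
For large n the denominator behaves like 2·3n, so the quotient tends to 15/6 = 5/2.

5/2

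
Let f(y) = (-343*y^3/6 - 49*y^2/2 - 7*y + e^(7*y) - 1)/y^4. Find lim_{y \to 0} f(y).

Direct substitution gives 0/0.
Apply L'Hôpital: lim (-343*y^2/2 - 49*y + 7*e^(7*y) - 7)/(4*y^3), still 0/0.
Apply L'Hôpital: lim (-343*y + 49*e^(7*y) - 49)/(12*y^2), still 0/0.
Apply L'Hôpital: lim (343*e^(7*y) - 343)/(24*y), still 0/0.
After 4 applications of L'Hôpital's rule the quotient is (2401*e^(7*y))/(24); substituting y = 0 gives 2401/24.

2401/24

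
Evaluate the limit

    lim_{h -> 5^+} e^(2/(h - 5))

As h → 5⁺, 2/(h - 5) → +∞, so e^(2/(h - 5)) → ∞.

∞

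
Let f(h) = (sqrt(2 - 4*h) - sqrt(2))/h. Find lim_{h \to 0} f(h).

A 0/0 form; rationalise with √(2 - 4h) + √2. This collapses the numerator to -4h, leaving -4/(√(2 - 4h) + √2) → -4/(2√2) = -√(2).

-√(2)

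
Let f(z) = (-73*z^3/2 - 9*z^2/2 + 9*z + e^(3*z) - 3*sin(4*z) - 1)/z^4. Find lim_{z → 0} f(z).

Substitution gives 0/0 (the numerator vanishes to order 4).
Expand each term to order z^4: the coefficient of z^4 in -3·sin(4z) is 0 and in e^(3z) is 27/8.
Lower-order terms cancel with the polynomial part, so the numerator is (27/8)·z^4 + o(z^4), and the limit is (27/8)/(1) = 27/8.

27/8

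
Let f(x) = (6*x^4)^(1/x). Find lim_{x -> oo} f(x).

1

Base → ∞ and exponent → 0: an ∞^0 form.
Take logs: (1/x)·ln(6·x^4) = (ln 6 + 4·ln x)/x → 0.
So the limit is e^0 = 1.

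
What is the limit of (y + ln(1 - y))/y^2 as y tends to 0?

-1/2

Direct substitution gives 0/0.
Apply L'Hôpital: lim (1 - 1/(1 - y))/(2*y), still 0/0.
After 2 applications of L'Hôpital's rule the quotient is (-1/(1 - y)^2)/(2); substituting y = 0 gives -1/2.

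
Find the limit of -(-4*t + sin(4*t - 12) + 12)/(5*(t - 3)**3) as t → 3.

32/15

Direct substitution gives 0/0.
Apply L'Hôpital: lim (4*cos(4*t - 12) - 4)/(-15*(t - 3)^2), still 0/0.
Apply L'Hôpital: lim (-16*sin(4*t - 12))/(90 - 30*t), still 0/0.
After 3 applications of L'Hôpital's rule the quotient is (-64*cos(4*t - 12))/(-30); substituting t = 3 gives 32/15.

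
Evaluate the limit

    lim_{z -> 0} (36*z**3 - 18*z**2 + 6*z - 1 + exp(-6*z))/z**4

Direct substitution gives 0/0.
Apply L'Hôpital: lim (108*z^2 - 36*z + 6 - 6*e^(-6*z))/(4*z^3), still 0/0.
Apply L'Hôpital: lim (216*z - 36 + 36*e^(-6*z))/(12*z^2), still 0/0.
Apply L'Hôpital: lim (216 - 216*e^(-6*z))/(24*z), still 0/0.
After 4 applications of L'Hôpital's rule the quotient is (1296*e^(-6*z))/(24); substituting z = 0 gives 54.

54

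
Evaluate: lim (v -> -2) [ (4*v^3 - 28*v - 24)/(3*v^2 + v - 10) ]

Since v = -2 makes numerator and denominator zero, (v + 2) divides both.
Cancelling it gives (4*v^2 - 8*v - 12)/(3*v - 5); now plug in v = -2 to get -20/11.

-20/11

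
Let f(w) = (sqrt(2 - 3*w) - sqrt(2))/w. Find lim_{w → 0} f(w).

-3*√(2)/4

Substitution gives 0/0. Multiply numerator and denominator by the conjugate √(2 - 3w) + √2.
The numerator becomes (2 - 3w) − 2 = -3w, so the expression simplifies to -3/(√(2 - 3w) + √2).
Letting w → 0 gives -3/(2√2) = -3*√(2)/4.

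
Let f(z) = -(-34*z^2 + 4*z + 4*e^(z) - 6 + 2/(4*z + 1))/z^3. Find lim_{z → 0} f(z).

Substitution gives 0/0 (the numerator vanishes to order 3).
Expand each term to order z^3: the coefficient of z^3 in 4·e^(z) is 2/3 and in 2·1/(1 + 4z) is -128.
Lower-order terms cancel with the polynomial part, so the numerator is (-382/3)·z^3 + o(z^3), and the limit is (-382/3)/(-1) = 382/3.

382/3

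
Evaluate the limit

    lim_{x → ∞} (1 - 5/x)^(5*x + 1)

Let L be the limit and take ln: ln L = lim (5x + 1)·ln(1 - 5/x) = lim (5x + 1)·(-5/x + O(1/x²)) = -25.
Hence L = e^(-25).

e^(-25)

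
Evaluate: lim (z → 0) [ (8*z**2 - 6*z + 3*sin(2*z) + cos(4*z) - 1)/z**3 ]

-4

Substitution gives 0/0; apply L'Hôpital's rule 3 times.
After differentiating numerator and denominator 3 times the quotient is (64*sin(4*z) - 24*cos(2*z))/(6); at z = 0 this is -4.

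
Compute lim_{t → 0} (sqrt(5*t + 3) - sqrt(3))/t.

5*√(3)/6

Substitution gives 0/0. Multiply numerator and denominator by the conjugate √(3 + 5t) + √3.
The numerator becomes (3 + 5t) − 3 = 5t, so the expression simplifies to 5/(√(3 + 5t) + √3).
Letting t → 0 gives 5/(2√3) = 5*√(3)/6.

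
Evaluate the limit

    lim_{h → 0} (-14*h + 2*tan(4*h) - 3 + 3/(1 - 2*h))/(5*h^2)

Substitution gives 0/0; apply L'Hôpital's rule 2 times.
After differentiating numerator and denominator 2 times the quotient is (64*tan(4*h)/cos(4*h)^2 - 24/(2*h - 1)^3)/(10); at h = 0 this is 12/5.

12/5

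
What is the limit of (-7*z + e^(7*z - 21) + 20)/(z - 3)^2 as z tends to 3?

Direct substitution gives 0/0.
Apply L'Hôpital: lim (7*e^(7*z - 21) - 7)/(2*z - 6), still 0/0.
After 2 applications of L'Hôpital's rule the quotient is (49*e^(7*z - 21))/(2); substituting z = 3 gives 49/2.

49/2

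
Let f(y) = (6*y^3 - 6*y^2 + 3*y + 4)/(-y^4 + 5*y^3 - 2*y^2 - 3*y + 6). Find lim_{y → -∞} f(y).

The denominator has degree 4 and the numerator degree 3. Dividing numerator and denominator by y^4 sends every term to 0 except the leading denominator term, so the limit is 0.

0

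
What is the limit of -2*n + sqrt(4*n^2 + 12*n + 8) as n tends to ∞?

3

An ∞ − ∞ form. Rationalising with the conjugate, the difference becomes (12n + 8) / (√(4*n^2 + 12*n + 8) + 2n).
For large n the denominator behaves like 2·2n, so the quotient tends to 12/4 = 3.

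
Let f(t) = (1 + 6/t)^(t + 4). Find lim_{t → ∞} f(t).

e^(6)

Write it as [(1 + 6/t)^t]^(1) · (1 + 6/t)^(4). The bracketed term tends to e^(6) and the second factor to 1, so the limit is e^(6).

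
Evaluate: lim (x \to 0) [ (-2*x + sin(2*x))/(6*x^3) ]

Direct substitution gives 0/0.
Apply L'Hôpital: lim (2*cos(2*x) - 2)/(18*x^2), still 0/0.
Apply L'Hôpital: lim (-4*sin(2*x))/(36*x), still 0/0.
After 3 applications of L'Hôpital's rule the quotient is (-8*cos(2*x))/(36); substituting x = 0 gives -2/9.

-2/9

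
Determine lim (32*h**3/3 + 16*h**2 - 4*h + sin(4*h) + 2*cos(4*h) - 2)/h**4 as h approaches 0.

Substitution gives 0/0 (the numerator vanishes to order 4).
Expand each term to order h^4: the coefficient of h^4 in 2·cos(4h) is 64/3 and in sin(4h) is 0.
Lower-order terms cancel with the polynomial part, so the numerator is (64/3)·h^4 + o(h^4), and the limit is (64/3)/(1) = 64/3.

64/3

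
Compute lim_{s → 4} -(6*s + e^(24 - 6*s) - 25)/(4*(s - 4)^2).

Direct substitution gives 0/0.
Apply L'Hôpital: lim (6 - 6*e^(24 - 6*s))/(32 - 8*s), still 0/0.
After 2 applications of L'Hôpital's rule the quotient is (36*e^(24 - 6*s))/(-8); substituting s = 4 gives -9/2.

-9/2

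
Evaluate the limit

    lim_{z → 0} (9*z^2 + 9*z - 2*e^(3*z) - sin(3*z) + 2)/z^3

Substitution gives 0/0; apply L'Hôpital's rule 3 times.
After differentiating numerator and denominator 3 times the quotient is (-54*e^(3*z) + 27*cos(3*z))/(6); at z = 0 this is -9/2.

-9/2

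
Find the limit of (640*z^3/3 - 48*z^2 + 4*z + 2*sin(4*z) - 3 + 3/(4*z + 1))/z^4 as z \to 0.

Substitution gives 0/0 (the numerator vanishes to order 4).
Expand each term to order z^4: the coefficient of z^4 in 2·sin(4z) is 0 and in 3·1/(1 + 4z) is 768.
Lower-order terms cancel with the polynomial part, so the numerator is (768)·z^4 + o(z^4), and the limit is (768)/(1) = 768.

768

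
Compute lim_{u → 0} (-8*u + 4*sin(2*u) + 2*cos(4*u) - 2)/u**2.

Substitution gives 0/0 (the numerator vanishes to order 2).
Expand each term to order u^2: the coefficient of u^2 in 2·cos(4u) is -16 and in 4·sin(2u) is 0.
Lower-order terms cancel with the polynomial part, so the numerator is (-16)·u^2 + o(u^2), and the limit is (-16)/(1) = -16.

-16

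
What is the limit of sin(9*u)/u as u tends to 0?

9

Substitution gives 0/0.
Write it as (9)·sin(9u)/(9u); since sin(θ)/θ → 1, the limit is 9.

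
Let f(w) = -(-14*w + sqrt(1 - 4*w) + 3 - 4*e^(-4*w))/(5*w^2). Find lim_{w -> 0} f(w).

34/5

Substitution gives 0/0; apply L'Hôpital's rule 2 times.
After differentiating numerator and denominator 2 times the quotient is (-64*e^(-4*w) - 4/(1 - 4*w)^(3/2))/(-10); at w = 0 this is 34/5.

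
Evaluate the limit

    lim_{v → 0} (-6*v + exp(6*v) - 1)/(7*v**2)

18/7

Direct substitution gives 0/0.
Apply L'Hôpital: lim (6*e^(6*v) - 6)/(14*v), still 0/0.
After 2 applications of L'Hôpital's rule the quotient is (36*e^(6*v))/(14); substituting v = 0 gives 18/7.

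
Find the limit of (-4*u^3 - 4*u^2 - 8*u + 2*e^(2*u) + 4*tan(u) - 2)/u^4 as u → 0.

4/3

Substitution gives 0/0; apply L'Hôpital's rule 4 times.
After differentiating numerator and denominator 4 times the quotient is (32*e^(2*u) + 96*tan(u)^5 + 160*tan(u)^3 + 64*tan(u))/(24); at u = 0 this is 4/3.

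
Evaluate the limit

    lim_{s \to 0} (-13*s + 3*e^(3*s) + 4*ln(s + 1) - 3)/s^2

23/2

Substitution gives 0/0 (the numerator vanishes to order 2).
Expand each term to order s^2: the coefficient of s^2 in 3·e^(3s) is 27/2 and in 4·ln(1 + s) is -2.
Lower-order terms cancel with the polynomial part, so the numerator is (23/2)·s^2 + o(s^2), and the limit is (23/2)/(1) = 23/2.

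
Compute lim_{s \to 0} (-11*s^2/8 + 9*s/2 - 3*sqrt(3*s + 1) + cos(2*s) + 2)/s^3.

Substitution gives 0/0; apply L'Hôpital's rule 3 times.
After differentiating numerator and denominator 3 times the quotient is (8*sin(2*s) - 243/(8*(3*s + 1)^(5/2)))/(6); at s = 0 this is -81/16.

-81/16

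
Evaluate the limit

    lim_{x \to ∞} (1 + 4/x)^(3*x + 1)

e^(12)

The base → 1 and the exponent → ∞: a 1^∞ form.
Take logarithms: (3x + 1)·ln(1 + 4/x). Since ln(1+u) ~ u for small u, this behaves like (3x)·(4/x) → 12.
So the limit is e^(12).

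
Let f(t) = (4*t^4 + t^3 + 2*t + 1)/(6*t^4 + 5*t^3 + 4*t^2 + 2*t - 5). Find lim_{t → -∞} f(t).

2/3

Numerator and denominator both have degree 4.
Dividing every term by t^4, all lower-order terms vanish and the limit is the ratio of leading coefficients, 4/(6) = 2/3.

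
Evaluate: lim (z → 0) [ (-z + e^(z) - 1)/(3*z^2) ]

Direct substitution gives 0/0.
Apply L'Hôpital: lim (e^(z) - 1)/(6*z), still 0/0.
After 2 applications of L'Hôpital's rule the quotient is (e^(z))/(6); substituting z = 0 gives 1/6.

1/6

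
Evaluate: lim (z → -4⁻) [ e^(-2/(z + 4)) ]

∞

As z → -4⁻, -2/(z + 4) → +∞, so e^(-2/(z + 4)) → ∞.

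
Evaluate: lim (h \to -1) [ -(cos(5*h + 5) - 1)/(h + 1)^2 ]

Direct substitution gives 0/0.
Apply L'Hôpital: lim (-5*sin(5*h + 5))/(-2*h - 2), still 0/0.
After 2 applications of L'Hôpital's rule the quotient is (-25*cos(5*h + 5))/(-2); substituting h = -1 gives 25/2.

25/2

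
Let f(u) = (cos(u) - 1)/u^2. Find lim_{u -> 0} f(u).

Direct substitution gives 0/0.
Apply L'Hôpital: lim (-sin(u))/(2*u), still 0/0.
After 2 applications of L'Hôpital's rule the quotient is (-cos(u))/(2); substituting u = 0 gives -1/2.

-1/2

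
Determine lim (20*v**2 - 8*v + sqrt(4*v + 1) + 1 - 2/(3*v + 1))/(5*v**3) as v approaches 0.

Substitution gives 0/0; apply L'Hôpital's rule 3 times.
After differentiating numerator and denominator 3 times the quotient is (24/(4*v + 1)^(5/2) + 324/(3*v + 1)^4)/(30); at v = 0 this is 58/5.

58/5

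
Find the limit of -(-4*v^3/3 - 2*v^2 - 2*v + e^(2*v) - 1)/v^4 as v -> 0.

-2/3

Direct substitution gives 0/0.
Apply L'Hôpital: lim (-4*v^2 - 4*v + 2*e^(2*v) - 2)/(-4*v^3), still 0/0.
Apply L'Hôpital: lim (-8*v + 4*e^(2*v) - 4)/(-12*v^2), still 0/0.
Apply L'Hôpital: lim (8*e^(2*v) - 8)/(-24*v), still 0/0.
After 4 applications of L'Hôpital's rule the quotient is (16*e^(2*v))/(-24); substituting v = 0 gives -2/3.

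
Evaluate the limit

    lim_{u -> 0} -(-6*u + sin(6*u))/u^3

36

Direct substitution gives 0/0.
Apply L'Hôpital: lim (6*cos(6*u) - 6)/(-3*u^2), still 0/0.
Apply L'Hôpital: lim (-36*sin(6*u))/(-6*u), still 0/0.
After 3 applications of L'Hôpital's rule the quotient is (-216*cos(6*u))/(-6); substituting u = 0 gives 36.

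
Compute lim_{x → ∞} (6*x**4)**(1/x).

1

Base → ∞ and exponent → 0: an ∞^0 form.
Take logs: (1/x)·ln(6·x^4) = (ln 6 + 4·ln x)/x → 0.
So the limit is e^0 = 1.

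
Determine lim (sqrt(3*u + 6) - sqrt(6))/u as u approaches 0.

√(6)/4

Substitution gives 0/0. Multiply numerator and denominator by the conjugate √(6 + 3u) + √6.
The numerator becomes (6 + 3u) − 6 = 3u, so the expression simplifies to 3/(√(6 + 3u) + √6).
Letting u → 0 gives 3/(2√6) = √(6)/4.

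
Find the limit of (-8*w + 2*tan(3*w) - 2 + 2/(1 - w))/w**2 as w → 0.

Substitution gives 0/0; apply L'Hôpital's rule 2 times.
After differentiating numerator and denominator 2 times the quotient is (36*tan(3*w)/cos(3*w)^2 - 4/(w - 1)^3)/(2); at w = 0 this is 2.

2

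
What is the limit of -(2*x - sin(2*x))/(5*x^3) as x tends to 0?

-4/15

Direct substitution gives 0/0.
Apply L'Hôpital: lim (2 - 2*cos(2*x))/(-15*x^2), still 0/0.
Apply L'Hôpital: lim (4*sin(2*x))/(-30*x), still 0/0.
After 3 applications of L'Hôpital's rule the quotient is (8*cos(2*x))/(-30); substituting x = 0 gives -4/15.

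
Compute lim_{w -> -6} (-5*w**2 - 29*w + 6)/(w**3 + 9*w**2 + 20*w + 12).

Direct substitution gives 0/0, so factor. Both numerator and denominator have (w + 6) as a factor.
After cancelling, the expression reduces to (1 - 5*w)/(w^2 + 3*w + 2).
Substituting w = -6 gives 31/20.

31/20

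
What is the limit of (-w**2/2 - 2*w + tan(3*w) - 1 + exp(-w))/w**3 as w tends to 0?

53/6

Substitution gives 0/0 (the numerator vanishes to order 3).
Expand each term to order w^3: the coefficient of w^3 in tan(3w) is 9 and in e^(-w) is -1/6.
Lower-order terms cancel with the polynomial part, so the numerator is (53/6)·w^3 + o(w^3), and the limit is (53/6)/(1) = 53/6.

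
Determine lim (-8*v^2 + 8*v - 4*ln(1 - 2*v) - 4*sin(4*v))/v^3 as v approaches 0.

Substitution gives 0/0; apply L'Hôpital's rule 3 times.
After differentiating numerator and denominator 3 times the quotient is (256*cos(4*v) - 64/(2*v - 1)^3)/(6); at v = 0 this is 160/3.

160/3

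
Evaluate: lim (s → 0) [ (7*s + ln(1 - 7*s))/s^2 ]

-49/2

Direct substitution gives 0/0.
Apply L'Hôpital: lim (7 - 7/(1 - 7*s))/(2*s), still 0/0.
After 2 applications of L'Hôpital's rule the quotient is (-49/(1 - 7*s)^2)/(2); substituting s = 0 gives -49/2.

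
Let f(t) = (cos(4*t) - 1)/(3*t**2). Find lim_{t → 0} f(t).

-8/3

Direct substitution gives 0/0.
Apply L'Hôpital: lim (-4*sin(4*t))/(6*t), still 0/0.
After 2 applications of L'Hôpital's rule the quotient is (-16*cos(4*t))/(6); substituting t = 0 gives -8/3.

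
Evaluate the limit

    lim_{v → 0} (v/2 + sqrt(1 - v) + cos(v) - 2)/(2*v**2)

-5/16

Substitution gives 0/0 (the numerator vanishes to order 2).
Expand each term to order v^2: the coefficient of v^2 in cos(v) is -1/2 and in √(1 - v) is -1/8.
Lower-order terms cancel with the polynomial part, so the numerator is (-5/8)·v^2 + o(v^2), and the limit is (-5/8)/(2) = -5/16.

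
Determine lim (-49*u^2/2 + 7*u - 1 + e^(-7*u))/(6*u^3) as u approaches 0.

-343/36

Direct substitution gives 0/0.
Apply L'Hôpital: lim (-49*u + 7 - 7*e^(-7*u))/(18*u^2), still 0/0.
Apply L'Hôpital: lim (-49 + 49*e^(-7*u))/(36*u), still 0/0.
After 3 applications of L'Hôpital's rule the quotient is (-343*e^(-7*u))/(36); substituting u = 0 gives -343/36.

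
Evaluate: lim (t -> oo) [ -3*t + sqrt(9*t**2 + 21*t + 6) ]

This has the form ∞ − ∞. Multiply and divide by the conjugate √(9*t^2 + 21*t + 6) + 3t.
That gives (21t + 6) / (√(9*t^2 + 21*t + 6) + 3t).
Divide numerator and denominator by t: the limit is 21/(2·3) = 7/2.

7/2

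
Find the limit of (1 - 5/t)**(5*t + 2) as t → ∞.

The base → 1 and the exponent → ∞: a 1^∞ form.
Take logarithms: (5t + 2)·ln(1 - 5/t). Since ln(1+u) ~ u for small u, this behaves like (5t)·(-5/t) → -25.
So the limit is e^(-25).

e^(-25)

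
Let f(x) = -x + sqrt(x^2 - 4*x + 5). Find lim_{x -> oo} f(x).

An ∞ − ∞ form. Rationalising with the conjugate, the difference becomes (-4x + 5) / (√(x^2 - 4*x + 5) + x).
For large x the denominator behaves like 2·x, so the quotient tends to -4/2 = -2.

-2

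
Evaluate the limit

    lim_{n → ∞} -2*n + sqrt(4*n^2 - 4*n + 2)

This has the form ∞ − ∞. Multiply and divide by the conjugate √(4*n^2 - 4*n + 2) + 2n.
That gives (-4n + 2) / (√(4*n^2 - 4*n + 2) + 2n).
Divide numerator and denominator by n: the limit is -4/(2·2) = -1.

-1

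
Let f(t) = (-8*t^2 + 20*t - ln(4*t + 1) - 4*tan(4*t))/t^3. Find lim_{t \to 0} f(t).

Substitution gives 0/0; apply L'Hôpital's rule 3 times.
After differentiating numerator and denominator 3 times the quotient is (-1024*tan(4*t)^2/cos(4*t)^2 - 512/cos(4*t)^4 - 128/(4*t + 1)^3)/(6); at t = 0 this is -320/3.

-320/3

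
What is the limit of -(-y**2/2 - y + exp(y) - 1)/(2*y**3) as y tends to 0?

Direct substitution gives 0/0.
Apply L'Hôpital: lim (-y + e^(y) - 1)/(-6*y^2), still 0/0.
Apply L'Hôpital: lim (e^(y) - 1)/(-12*y), still 0/0.
After 3 applications of L'Hôpital's rule the quotient is (e^(y))/(-12); substituting y = 0 gives -1/12.

-1/12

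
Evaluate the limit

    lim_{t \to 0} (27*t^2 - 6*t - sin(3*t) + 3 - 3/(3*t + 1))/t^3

171/2

Substitution gives 0/0 (the numerator vanishes to order 3).
Expand each term to order t^3: the coefficient of t^3 in −sin(3t) is 9/2 and in -3·1/(1 + 3t) is 81.
Lower-order terms cancel with the polynomial part, so the numerator is (171/2)·t^3 + o(t^3), and the limit is (171/2)/(1) = 171/2.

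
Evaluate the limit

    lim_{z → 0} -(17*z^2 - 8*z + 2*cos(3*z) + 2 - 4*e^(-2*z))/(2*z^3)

Substitution gives 0/0 (the numerator vanishes to order 3).
Expand each term to order z^3: the coefficient of z^3 in -4·e^(-2z) is 16/3 and in 2·cos(3z) is 0.
Lower-order terms cancel with the polynomial part, so the numerator is (16/3)·z^3 + o(z^3), and the limit is (16/3)/(-2) = -8/3.

-8/3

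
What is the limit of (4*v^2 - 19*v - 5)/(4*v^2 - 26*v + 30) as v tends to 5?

Direct substitution gives 0/0, so factor. Both numerator and denominator have (v - 5) as a factor.
After cancelling, the expression reduces to (4*v + 1)/(4*v - 6).
Substituting v = 5 gives 3/2.

3/2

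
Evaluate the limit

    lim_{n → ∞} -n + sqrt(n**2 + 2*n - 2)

This has the form ∞ − ∞. Multiply and divide by the conjugate √(n^2 + 2*n - 2) + n.
That gives (2n - 2) / (√(n^2 + 2*n - 2) + n).
Divide numerator and denominator by n: the limit is 2/(2·1) = 1.

1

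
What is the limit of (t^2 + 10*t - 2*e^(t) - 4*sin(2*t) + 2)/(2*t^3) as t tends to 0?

5/2

Substitution gives 0/0 (the numerator vanishes to order 3).
Expand each term to order t^3: the coefficient of t^3 in -2·e^(t) is -1/3 and in -4·sin(2t) is 16/3.
Lower-order terms cancel with the polynomial part, so the numerator is (5)·t^3 + o(t^3), and the limit is (5)/(2) = 5/2.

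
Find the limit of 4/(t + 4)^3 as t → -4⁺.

As t → -4⁺, (t + 4) → 0⁺, so (t + 4)^3 → 0⁺ and 4/(t + 4)^3 → ∞.

∞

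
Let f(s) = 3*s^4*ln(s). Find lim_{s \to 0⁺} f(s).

0

This is a 0·(−∞) form. Rewrite as 3·ln(s) / s^(−4) and apply L'Hôpital:
the derivative quotient is 3·(1/s) / (−4·s^(−5)) = (-3/4)·s^4 → 0.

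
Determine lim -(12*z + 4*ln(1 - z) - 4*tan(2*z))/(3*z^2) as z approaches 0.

2/3

Substitution gives 0/0 (the numerator vanishes to order 2).
Expand each term to order z^2: the coefficient of z^2 in 4·ln(1 - z) is -2 and in -4·tan(2z) is 0.
Lower-order terms cancel with the polynomial part, so the numerator is (-2)·z^2 + o(z^2), and the limit is (-2)/(-3) = 2/3.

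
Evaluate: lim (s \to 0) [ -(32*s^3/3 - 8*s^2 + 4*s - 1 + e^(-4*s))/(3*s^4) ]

Direct substitution gives 0/0.
Apply L'Hôpital: lim (32*s^2 - 16*s + 4 - 4*e^(-4*s))/(-12*s^3), still 0/0.
Apply L'Hôpital: lim (64*s - 16 + 16*e^(-4*s))/(-36*s^2), still 0/0.
Apply L'Hôpital: lim (64 - 64*e^(-4*s))/(-72*s), still 0/0.
After 4 applications of L'Hôpital's rule the quotient is (256*e^(-4*s))/(-72); substituting s = 0 gives -32/9.

-32/9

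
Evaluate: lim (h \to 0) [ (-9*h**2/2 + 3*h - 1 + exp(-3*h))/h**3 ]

-9/2

Direct substitution gives 0/0.
Apply L'Hôpital: lim (-9*h + 3 - 3*e^(-3*h))/(3*h^2), still 0/0.
Apply L'Hôpital: lim (-9 + 9*e^(-3*h))/(6*h), still 0/0.
After 3 applications of L'Hôpital's rule the quotient is (-27*e^(-3*h))/(6); substituting h = 0 gives -9/2.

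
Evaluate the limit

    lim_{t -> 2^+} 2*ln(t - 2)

As t → 2⁺, t - 2 → 0⁺ and ln(t - 2) → −∞.
Multiplying by 2 gives -∞.

-∞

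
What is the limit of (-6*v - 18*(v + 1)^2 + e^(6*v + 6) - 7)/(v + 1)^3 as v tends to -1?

36

Direct substitution gives 0/0.
Apply L'Hôpital: lim (-36*v + 6*e^(6*v + 6) - 42)/(3*(v + 1)^2), still 0/0.
Apply L'Hôpital: lim (36*e^(6*v + 6) - 36)/(6*v + 6), still 0/0.
After 3 applications of L'Hôpital's rule the quotient is (216*e^(6*v + 6))/(6); substituting v = -1 gives 36.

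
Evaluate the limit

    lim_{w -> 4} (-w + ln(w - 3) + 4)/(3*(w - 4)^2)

-1/6

Direct substitution gives 0/0.
Apply L'Hôpital: lim (-1 + 1/(w - 3))/(6*w - 24), still 0/0.
After 2 applications of L'Hôpital's rule the quotient is (-1/(w - 3)^2)/(6); substituting w = 4 gives -1/6.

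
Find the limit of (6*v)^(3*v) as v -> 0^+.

1

Base → 0⁺ and exponent → 0⁺: a 0^0 form.
Take logs: 3v·ln(6v). This is 0·(−∞); rewriting as ln(6v)/(1/(3v)) and applying L'Hôpital gives 0.
Hence the limit is e^0 = 1.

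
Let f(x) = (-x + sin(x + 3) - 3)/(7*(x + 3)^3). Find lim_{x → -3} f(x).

-1/42

Direct substitution gives 0/0.
Apply L'Hôpital: lim (cos(x + 3) - 1)/(21*(x + 3)^2), still 0/0.
Apply L'Hôpital: lim (-sin(x + 3))/(42*x + 126), still 0/0.
After 3 applications of L'Hôpital's rule the quotient is (-cos(x + 3))/(42); substituting x = -3 gives -1/42.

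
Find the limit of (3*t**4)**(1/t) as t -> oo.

Base → ∞ and exponent → 0: an ∞^0 form.
Take logs: (1/t)·ln(3·t^4) = (ln 3 + 4·ln t)/t → 0.
So the limit is e^0 = 1.

1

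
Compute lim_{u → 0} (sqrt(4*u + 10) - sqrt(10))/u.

A 0/0 form; rationalise with √(10 + 4u) + √10. This collapses the numerator to 4u, leaving 4/(√(10 + 4u) + √10) → 4/(2√10) = √(10)/5.

√(10)/5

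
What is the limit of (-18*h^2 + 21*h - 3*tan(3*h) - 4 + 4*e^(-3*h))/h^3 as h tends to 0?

-45

Substitution gives 0/0; apply L'Hôpital's rule 3 times.
After differentiating numerator and denominator 3 times the quotient is (54*(12*(cos(6*h) - 2)*e^(3*h)/(cos(6*h) + 1)^2 - 2)*e^(-3*h))/(6); at h = 0 this is -45.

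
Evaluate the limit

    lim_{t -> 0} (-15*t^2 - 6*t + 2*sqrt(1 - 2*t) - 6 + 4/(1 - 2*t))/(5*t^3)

31/5

Substitution gives 0/0 (the numerator vanishes to order 3).
Expand each term to order t^3: the coefficient of t^3 in 4·1/(1 - 2t) is 32 and in 2·√(1 - 2t) is -1.
Lower-order terms cancel with the polynomial part, so the numerator is (31)·t^3 + o(t^3), and the limit is (31)/(5) = 31/5.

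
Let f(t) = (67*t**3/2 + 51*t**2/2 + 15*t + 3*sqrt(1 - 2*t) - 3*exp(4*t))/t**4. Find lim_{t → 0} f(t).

Substitution gives 0/0 (the numerator vanishes to order 4).
Expand each term to order t^4: the coefficient of t^4 in 3·√(1 - 2t) is -15/8 and in -3·e^(4t) is -32.
Lower-order terms cancel with the polynomial part, so the numerator is (-271/8)·t^4 + o(t^4), and the limit is (-271/8)/(1) = -271/8.

-271/8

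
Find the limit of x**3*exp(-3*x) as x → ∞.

Write as x^3/e^{3x}, an ∞/∞ form.
Exponential growth dominates any polynomial, so repeated L'Hôpital (or the standard result) gives 0.

0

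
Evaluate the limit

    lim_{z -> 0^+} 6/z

∞

As z → 0⁺, (z) → 0⁺, so (z)^1 → 0⁺ and 6/(z)^1 → ∞.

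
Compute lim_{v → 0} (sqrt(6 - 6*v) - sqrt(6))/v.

-√(6)/2

A 0/0 form; rationalise with √(6 - 6v) + √6. This collapses the numerator to -6v, leaving -6/(√(6 - 6v) + √6) → -6/(2√6) = -√(6)/2.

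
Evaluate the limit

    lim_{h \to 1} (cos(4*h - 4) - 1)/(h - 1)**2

Direct substitution gives 0/0.
Apply L'Hôpital: lim (-4*sin(4*h - 4))/(2*h - 2), still 0/0.
After 2 applications of L'Hôpital's rule the quotient is (-16*cos(4*h - 4))/(2); substituting h = 1 gives -8.

-8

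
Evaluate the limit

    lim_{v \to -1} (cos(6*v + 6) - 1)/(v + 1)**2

-18

Direct substitution gives 0/0.
Apply L'Hôpital: lim (-6*sin(6*v + 6))/(2*v + 2), still 0/0.
After 2 applications of L'Hôpital's rule the quotient is (-36*cos(6*v + 6))/(2); substituting v = -1 gives -18.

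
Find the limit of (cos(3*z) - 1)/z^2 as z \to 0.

-9/2

Direct substitution gives 0/0.
Apply L'Hôpital: lim (-3*sin(3*z))/(2*z), still 0/0.
After 2 applications of L'Hôpital's rule the quotient is (-9*cos(3*z))/(2); substituting z = 0 gives -9/2.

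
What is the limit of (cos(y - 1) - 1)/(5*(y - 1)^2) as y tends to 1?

Direct substitution gives 0/0.
Apply L'Hôpital: lim (-sin(y - 1))/(10*y - 10), still 0/0.
After 2 applications of L'Hôpital's rule the quotient is (-cos(y - 1))/(10); substituting y = 1 gives -1/10.

-1/10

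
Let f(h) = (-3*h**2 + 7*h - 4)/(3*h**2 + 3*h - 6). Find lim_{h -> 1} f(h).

1/9

Since h = 1 makes numerator and denominator zero, (h - 1) divides both.
Cancelling it gives (4 - 3*h)/(3*h + 6); now plug in h = 1 to get 1/9.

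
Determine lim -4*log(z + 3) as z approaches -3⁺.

As z → -3⁺, z + 3 → 0⁺ and ln(z + 3) → −∞.
Multiplying by -4 gives ∞.

∞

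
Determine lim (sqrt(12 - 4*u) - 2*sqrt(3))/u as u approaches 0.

Substitution gives 0/0. Multiply numerator and denominator by the conjugate √(12 - 4u) + √12.
The numerator becomes (12 - 4u) − 12 = -4u, so the expression simplifies to -4/(√(12 - 4u) + √12).
Letting u → 0 gives -4/(2√12) = -√(3)/3.

-√(3)/3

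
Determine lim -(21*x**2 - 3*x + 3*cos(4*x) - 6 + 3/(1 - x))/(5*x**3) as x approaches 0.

Substitution gives 0/0; apply L'Hôpital's rule 3 times.
After differentiating numerator and denominator 3 times the quotient is (192*sin(4*x) + 18/(x - 1)^4)/(-30); at x = 0 this is -3/5.

-3/5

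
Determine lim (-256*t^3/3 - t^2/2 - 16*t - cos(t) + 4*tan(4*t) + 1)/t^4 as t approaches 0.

Substitution gives 0/0 (the numerator vanishes to order 4).
Expand each term to order t^4: the coefficient of t^4 in −cos(t) is -1/24 and in 4·tan(4t) is 0.
Lower-order terms cancel with the polynomial part, so the numerator is (-1/24)·t^4 + o(t^4), and the limit is (-1/24)/(1) = -1/24.

-1/24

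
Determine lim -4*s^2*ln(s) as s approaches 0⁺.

0

This is a 0·(−∞) form. Rewrite as -4·ln(s) / s^(−2) and apply L'Hôpital:
the derivative quotient is -4·(1/s) / (−2·s^(−3)) = (4/2)·s^2 → 0.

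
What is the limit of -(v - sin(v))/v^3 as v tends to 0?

Direct substitution gives 0/0.
Apply L'Hôpital: lim (1 - cos(v))/(-3*v^2), still 0/0.
Apply L'Hôpital: lim (sin(v))/(-6*v), still 0/0.
After 3 applications of L'Hôpital's rule the quotient is (cos(v))/(-6); substituting v = 0 gives -1/6.

-1/6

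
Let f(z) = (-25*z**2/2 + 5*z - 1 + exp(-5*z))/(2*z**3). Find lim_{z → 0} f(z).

-125/12

Direct substitution gives 0/0.
Apply L'Hôpital: lim (-25*z + 5 - 5*e^(-5*z))/(6*z^2), still 0/0.
Apply L'Hôpital: lim (-25 + 25*e^(-5*z))/(12*z), still 0/0.
After 3 applications of L'Hôpital's rule the quotient is (-125*e^(-5*z))/(12); substituting z = 0 gives -125/12.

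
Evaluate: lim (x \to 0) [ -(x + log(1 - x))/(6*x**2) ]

Direct substitution gives 0/0.
Apply L'Hôpital: lim (1 - 1/(1 - x))/(-12*x), still 0/0.
After 2 applications of L'Hôpital's rule the quotient is (-1/(1 - x)^2)/(-12); substituting x = 0 gives 1/12.

1/12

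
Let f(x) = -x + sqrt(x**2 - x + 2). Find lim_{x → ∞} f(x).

An ∞ − ∞ form. Rationalising with the conjugate, the difference becomes (-x + 2) / (√(x^2 - x + 2) + x).
For large x the denominator behaves like 2·x, so the quotient tends to -1/2 = -1/2.

-1/2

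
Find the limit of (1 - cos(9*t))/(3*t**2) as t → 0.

27/2

Substitution gives 0/0.
Use (1 − cos u)/u² → 1/2 with u = 9t: the limit is 9²/(2·3) = 27/2.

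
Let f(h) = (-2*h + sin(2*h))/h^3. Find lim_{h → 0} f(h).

-4/3

Direct substitution gives 0/0.
Apply L'Hôpital: lim (2*cos(2*h) - 2)/(3*h^2), still 0/0.
Apply L'Hôpital: lim (-4*sin(2*h))/(6*h), still 0/0.
After 3 applications of L'Hôpital's rule the quotient is (-8*cos(2*h))/(6); substituting h = 0 gives -4/3.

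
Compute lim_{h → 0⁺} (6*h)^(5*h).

Base → 0⁺ and exponent → 0⁺: a 0^0 form.
Take logs: 5h·ln(6h). This is 0·(−∞); rewriting as ln(6h)/(1/(5h)) and applying L'Hôpital gives 0.
Hence the limit is e^0 = 1.

1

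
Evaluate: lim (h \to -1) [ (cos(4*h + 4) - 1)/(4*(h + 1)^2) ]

-2

Direct substitution gives 0/0.
Apply L'Hôpital: lim (-4*sin(4*h + 4))/(8*h + 8), still 0/0.
After 2 applications of L'Hôpital's rule the quotient is (-16*cos(4*h + 4))/(8); substituting h = -1 gives -2.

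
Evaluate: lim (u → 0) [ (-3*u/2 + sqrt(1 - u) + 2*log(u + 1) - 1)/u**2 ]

Substitution gives 0/0 (the numerator vanishes to order 2).
Expand each term to order u^2: the coefficient of u^2 in 2·ln(1 + u) is -1 and in √(1 - u) is -1/8.
Lower-order terms cancel with the polynomial part, so the numerator is (-9/8)·u^2 + o(u^2), and the limit is (-9/8)/(1) = -9/8.

-9/8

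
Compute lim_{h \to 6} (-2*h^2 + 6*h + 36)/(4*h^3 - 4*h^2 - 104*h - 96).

-9/140

Since h = 6 makes numerator and denominator zero, (h - 6) divides both.
Cancelling it gives (-2*h - 6)/(4*h^2 + 20*h + 16); now plug in h = 6 to get -9/140.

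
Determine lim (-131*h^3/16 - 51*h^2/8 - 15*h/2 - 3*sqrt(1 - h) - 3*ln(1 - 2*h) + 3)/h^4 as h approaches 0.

1551/128

Substitution gives 0/0; apply L'Hôpital's rule 4 times.
After differentiating numerator and denominator 4 times the quotient is (288/(2*h - 1)^4 + 45/(16*(1 - h)^(7/2)))/(24); at h = 0 this is 1551/128.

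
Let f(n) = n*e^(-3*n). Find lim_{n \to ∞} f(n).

Write as n^1/e^{3n}, an ∞/∞ form.
Exponential growth dominates any polynomial, so repeated L'Hôpital (or the standard result) gives 0.

0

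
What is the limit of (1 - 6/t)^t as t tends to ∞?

e^(-6)

The base → 1 and the exponent → ∞: a 1^∞ form.
Take logarithms: (t)·ln(1 - 6/t). Since ln(1+u) ~ u for small u, this behaves like (t)·(-6/t) → -6.
So the limit is e^(-6).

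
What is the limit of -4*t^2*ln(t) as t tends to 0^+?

This is a 0·(−∞) form. Rewrite as -4·ln(t) / t^(−2) and apply L'Hôpital:
the derivative quotient is -4·(1/t) / (−2·t^(−3)) = (4/2)·t^2 → 0.

0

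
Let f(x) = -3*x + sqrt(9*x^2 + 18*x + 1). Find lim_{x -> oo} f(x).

3

An ∞ − ∞ form. Rationalising with the conjugate, the difference becomes (18x + 1) / (√(9*x^2 + 18*x + 1) + 3x).
For large x the denominator behaves like 2·3x, so the quotient tends to 18/6 = 3.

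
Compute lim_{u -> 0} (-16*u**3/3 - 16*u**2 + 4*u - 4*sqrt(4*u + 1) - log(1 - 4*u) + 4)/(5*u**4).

104/5

Substitution gives 0/0 (the numerator vanishes to order 4).
Expand each term to order u^4: the coefficient of u^4 in -4·√(1 + 4u) is 40 and in −ln(1 - 4u) is 64.
Lower-order terms cancel with the polynomial part, so the numerator is (104)·u^4 + o(u^4), and the limit is (104)/(5) = 104/5.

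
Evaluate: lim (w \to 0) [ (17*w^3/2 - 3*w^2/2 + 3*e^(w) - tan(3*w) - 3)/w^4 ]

Substitution gives 0/0; apply L'Hôpital's rule 4 times.
After differentiating numerator and denominator 4 times the quotient is (3*e^(w) - 1944*tan(3*w)^5 - 3240*tan(3*w)^3 - 1296*tan(3*w))/(24); at w = 0 this is 1/8.

1/8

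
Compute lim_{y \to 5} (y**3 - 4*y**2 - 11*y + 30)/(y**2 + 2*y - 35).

2

Direct substitution gives 0/0, so factor. Both numerator and denominator have (y - 5) as a factor.
After cancelling, the expression reduces to (y^2 + y - 6)/(y + 7).
Substituting y = 5 gives 2.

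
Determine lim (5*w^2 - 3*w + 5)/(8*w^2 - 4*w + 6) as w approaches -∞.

Numerator and denominator both have degree 2.
Dividing every term by w^2, all lower-order terms vanish and the limit is the ratio of leading coefficients, 5/(8) = 5/8.

5/8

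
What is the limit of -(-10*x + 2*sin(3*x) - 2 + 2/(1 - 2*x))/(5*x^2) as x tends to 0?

-8/5

Substitution gives 0/0; apply L'Hôpital's rule 2 times.
After differentiating numerator and denominator 2 times the quotient is (-18*sin(3*x) - 16/(2*x - 1)^3)/(-10); at x = 0 this is -8/5.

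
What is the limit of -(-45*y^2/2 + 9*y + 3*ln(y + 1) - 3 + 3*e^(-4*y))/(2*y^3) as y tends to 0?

Substitution gives 0/0; apply L'Hôpital's rule 3 times.
After differentiating numerator and denominator 3 times the quotient is (-192*e^(-4*y) + 6/(y + 1)^3)/(-12); at y = 0 this is 31/2.

31/2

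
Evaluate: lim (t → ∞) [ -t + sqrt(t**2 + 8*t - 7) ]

This has the form ∞ − ∞. Multiply and divide by the conjugate √(t^2 + 8*t - 7) + t.
That gives (8t - 7) / (√(t^2 + 8*t - 7) + t).
Divide numerator and denominator by t: the limit is 8/(2·1) = 4.

4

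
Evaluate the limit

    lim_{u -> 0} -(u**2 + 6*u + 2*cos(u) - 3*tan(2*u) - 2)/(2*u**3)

4

Substitution gives 0/0; apply L'Hôpital's rule 3 times.
After differentiating numerator and denominator 3 times the quotient is (2*sin(u) - 144*tan(2*u)^4 - 192*tan(2*u)^2 - 48)/(-12); at u = 0 this is 4.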